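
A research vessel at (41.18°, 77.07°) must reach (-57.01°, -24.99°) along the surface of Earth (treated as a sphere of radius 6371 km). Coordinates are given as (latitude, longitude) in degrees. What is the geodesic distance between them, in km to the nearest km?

14415 km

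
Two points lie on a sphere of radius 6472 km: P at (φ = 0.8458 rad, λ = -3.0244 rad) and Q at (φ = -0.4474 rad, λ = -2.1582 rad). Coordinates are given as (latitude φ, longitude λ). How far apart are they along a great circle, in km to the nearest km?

With latitudes φ₁ = 48.461°, φ₂ = -25.634° and longitude difference Δλ = 49.630°:
cos c = sin φ₁ sin φ₂ + cos φ₁ cos φ₂ cos Δλ = (0.7485)(-0.4326) + (0.6631)(0.9016)(0.6477) = 0.06343,
so c = arccos(0.06343) = 1.50732 rad.
Distance = R·c = 6472 × 1.5073 ≈ 9755 km.

9755 km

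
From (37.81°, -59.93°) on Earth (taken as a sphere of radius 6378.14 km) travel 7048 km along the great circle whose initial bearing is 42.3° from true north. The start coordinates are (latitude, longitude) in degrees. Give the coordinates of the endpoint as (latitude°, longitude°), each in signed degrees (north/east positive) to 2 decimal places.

52.88°, 34.85°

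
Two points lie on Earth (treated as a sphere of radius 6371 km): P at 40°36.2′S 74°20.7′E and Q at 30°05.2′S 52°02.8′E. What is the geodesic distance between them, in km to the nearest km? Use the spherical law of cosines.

2326 km

With latitudes φ₁ = -40.603°, φ₂ = -30.087° and longitude difference Δλ = -22.298°:
cos c = sin φ₁ sin φ₂ + cos φ₁ cos φ₂ cos Δλ = (-0.6508)(-0.5013) + (0.7592)(0.8653)(0.9252) = 0.93408,
so c = arccos(0.93408) = 0.36513 rad.
Distance = R·c = 6371 × 0.3651 ≈ 2326 km.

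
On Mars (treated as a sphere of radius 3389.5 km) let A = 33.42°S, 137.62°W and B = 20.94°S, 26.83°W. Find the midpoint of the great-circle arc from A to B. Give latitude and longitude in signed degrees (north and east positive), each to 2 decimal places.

Central angle δ = 1.6507 rad. Interpolating on the sphere with fraction f = 0.5:
P = [sin((1−f)δ)·A + sin(fδ)·B] / sin δ = 0.7371·A + 0.7371·B in Cartesian coordinates,
giving P = (0.1599, -0.7255, -0.6695), i.e. latitude -42.02°, longitude -77.57°.

-42.02°, -77.57°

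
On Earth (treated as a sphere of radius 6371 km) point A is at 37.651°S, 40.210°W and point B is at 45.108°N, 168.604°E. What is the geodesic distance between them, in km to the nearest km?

17488 km

Let φ₁ = -0.6571 rad, φ₂ = 0.7873 rad, and Δλ = -2.6387 rad.
Haversine: a = sin²(Δφ/2) + cos φ₁ cos φ₂ sin²(Δλ/2) = 0.4370 + (0.7917)(0.7058)(0.9381) = 0.96118.
Central angle c = 2·arcsin(√a) = 2.74494 rad.
Distance = R·c = 6371 × 2.7449 ≈ 17488 km.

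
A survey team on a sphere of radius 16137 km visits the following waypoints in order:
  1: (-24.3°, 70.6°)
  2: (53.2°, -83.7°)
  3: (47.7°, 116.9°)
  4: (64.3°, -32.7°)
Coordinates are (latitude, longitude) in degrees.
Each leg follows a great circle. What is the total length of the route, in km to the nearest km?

Leg 1→2: central angle 2.5348 rad, distance 40903.4 km.
Leg 2→3: central angle 1.3542 rad, distance 21853.3 km.
Leg 3→4: central angle 1.1431 rad, distance 18447.0 km.
Total: 40903.4 + 21853.3 + 18447.0 ≈ 81204 km.

81204 km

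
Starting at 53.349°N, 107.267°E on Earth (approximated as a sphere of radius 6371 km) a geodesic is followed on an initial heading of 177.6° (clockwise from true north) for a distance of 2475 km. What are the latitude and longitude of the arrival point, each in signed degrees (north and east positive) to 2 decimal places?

31.10°, 108.33°

Angular distance δ = d/R = 2475/6371 = 0.38848 rad; initial bearing θ = 3.0997 rad.
sin φ₂ = sin φ₁ cos δ + cos φ₁ sin δ cos θ = (0.8023)(0.9255) + (0.5969)(0.3788)(-0.9991) = 0.5166, so φ₂ = 31.10°.
Δλ = atan2(sin θ sin δ cos φ₁, cos δ − sin φ₁ sin φ₂) = atan2(0.0095, 0.5110) = 1.061°.
λ₂ = 107.267° + 1.061° = 108.33°.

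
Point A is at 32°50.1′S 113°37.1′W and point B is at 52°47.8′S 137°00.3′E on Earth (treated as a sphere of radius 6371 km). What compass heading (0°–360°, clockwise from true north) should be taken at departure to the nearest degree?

Δλ = -109.377° = -1.9090 rad.
y = sin Δλ · cos φ₂ = (-0.9434)(0.6046) = -0.5704
x = cos φ₁ sin φ₂ − sin φ₁ cos φ₂ cos Δλ = (0.8402)(-0.7965) − (-0.5422)(0.6046)(-0.3318) = -0.7780
θ = atan2(y, x) = -143.75°; adding 360° gives 216°.

216°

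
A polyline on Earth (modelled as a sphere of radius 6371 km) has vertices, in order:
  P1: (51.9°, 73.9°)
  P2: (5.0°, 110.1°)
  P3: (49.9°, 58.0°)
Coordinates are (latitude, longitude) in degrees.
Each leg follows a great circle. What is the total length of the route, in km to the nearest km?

Leg P1→P2: central angle 0.9708 rad, distance 6185.2 km.
Leg P2→P3: central angle 1.0919 rad, distance 6956.2 km.
Total: 6185.2 + 6956.2 ≈ 13141 km.

13141 km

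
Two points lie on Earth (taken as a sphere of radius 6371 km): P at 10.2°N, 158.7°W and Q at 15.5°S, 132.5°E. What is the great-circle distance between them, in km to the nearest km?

With latitudes φ₁ = 10.200°, φ₂ = -15.500° and longitude difference Δλ = -68.800°:
cos c = sin φ₁ sin φ₂ + cos φ₁ cos φ₂ cos Δλ = (0.1771)(-0.2672) + (0.9842)(0.9636)(0.3616) = 0.29564,
so c = arccos(0.29564) = 1.27067 rad.
Distance = R·c = 6371 × 1.2707 ≈ 8095 km.

8095 km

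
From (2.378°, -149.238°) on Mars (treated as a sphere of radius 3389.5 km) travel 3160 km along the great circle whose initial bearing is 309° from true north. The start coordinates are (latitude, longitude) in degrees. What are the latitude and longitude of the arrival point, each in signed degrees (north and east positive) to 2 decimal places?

31.98°, 163.40°

Angular distance δ = d/R = 3160/3389.5 = 0.93229 rad; initial bearing θ = 5.3931 rad.
sin φ₂ = sin φ₁ cos δ + cos φ₁ sin δ cos θ = (0.0415)(0.5960) + (0.9991)(0.8030)(0.6293) = 0.5296, so φ₂ = 31.98°.
Δλ = atan2(sin θ sin δ cos φ₁, cos δ − sin φ₁ sin φ₂) = atan2(-0.6235, 0.5740) = -47.366°.
λ₂ = -149.238° − 47.366° = -196.60° → 163.40° after wrapping to (−180°, 180°].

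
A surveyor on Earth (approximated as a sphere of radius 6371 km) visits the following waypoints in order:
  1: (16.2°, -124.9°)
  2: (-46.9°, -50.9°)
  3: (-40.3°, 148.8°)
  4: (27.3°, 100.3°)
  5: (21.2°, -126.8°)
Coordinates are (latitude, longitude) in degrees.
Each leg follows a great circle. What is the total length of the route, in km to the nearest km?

41926 km

Leg 1→2: central angle 1.5936 rad, distance 10153.1 km.
Leg 2→3: central angle 1.5891 rad, distance 10124.5 km.
Leg 3→4: central angle 1.4178 rad, distance 9032.7 km.
Leg 4→5: central angle 1.9802 rad, distance 12616.1 km.
Total: 10153.1 + 10124.5 + 9032.7 + 12616.1 ≈ 41926 km.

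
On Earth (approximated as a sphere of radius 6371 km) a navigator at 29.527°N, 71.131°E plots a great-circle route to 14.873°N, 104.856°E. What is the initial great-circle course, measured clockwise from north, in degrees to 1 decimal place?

Δλ = 33.725° = 0.5886 rad.
y = sin Δλ · cos φ₂ = (0.5552)(0.9665) = 0.5366
x = cos φ₁ sin φ₂ − sin φ₁ cos φ₂ cos Δλ = (0.8701)(0.2567) − (0.4928)(0.9665)(0.8317) = -0.1728
θ = atan2(y, x) = 107.85°, so the bearing is 107.9°.

107.9°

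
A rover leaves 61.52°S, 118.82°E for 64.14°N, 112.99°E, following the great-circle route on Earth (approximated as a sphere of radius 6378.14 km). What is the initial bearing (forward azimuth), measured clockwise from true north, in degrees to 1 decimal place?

Δλ = -5.830° = -0.1018 rad.
y = sin Δλ · cos φ₂ = (-0.1016)(0.4362) = -0.0443
x = cos φ₁ sin φ₂ − sin φ₁ cos φ₂ cos Δλ = (0.4769)(0.8999) − (-0.8790)(0.4362)(0.9948) = 0.8105
θ = atan2(y, x) = -3.13°; adding 360° gives 356.9°.

356.9°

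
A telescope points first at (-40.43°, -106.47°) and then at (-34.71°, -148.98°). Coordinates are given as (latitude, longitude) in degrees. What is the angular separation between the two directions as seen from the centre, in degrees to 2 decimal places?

Let φ₁ = -0.7056 rad, φ₂ = -0.6058 rad, and Δλ = -0.7419 rad.
Haversine: a = sin²(Δφ/2) + cos φ₁ cos φ₂ sin²(Δλ/2) = 0.0025 + (0.7612)(0.8220)(0.1314) = 0.08472.
Central angle c = 2·arcsin(√a) = 0.59070 rad.
So the angular separation is 33.84°.

33.84°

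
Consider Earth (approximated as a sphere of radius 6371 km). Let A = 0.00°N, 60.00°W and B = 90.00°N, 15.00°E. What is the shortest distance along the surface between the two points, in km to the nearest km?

10008 km

In radians: φ₁ = 0.0000, φ₂ = 1.5708, Δλ = 75.000° = 1.3090 rad.
cos c = sin φ₁ sin φ₂ + cos φ₁ cos φ₂ cos Δλ = (0.0000)(1.0000) + (1.0000)(0.0000)(0.2588) = 0.00000,
so c = arccos(0.00000) = 1.57080 rad.
Distance = R·c = 6371 × 1.5708 ≈ 10008 km.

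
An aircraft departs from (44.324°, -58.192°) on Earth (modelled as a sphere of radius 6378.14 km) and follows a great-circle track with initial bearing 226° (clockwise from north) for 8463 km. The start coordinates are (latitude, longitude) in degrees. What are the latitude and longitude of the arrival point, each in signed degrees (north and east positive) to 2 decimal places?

-18.27°, -105.51°

Angular distance δ = d/R = 8463/6378.14 = 1.32688 rad; initial bearing θ = 3.9444 rad.
sin φ₂ = sin φ₁ cos δ + cos φ₁ sin δ cos θ = (0.6987)(0.2415) + (0.7154)(0.9704)(-0.6947) = -0.3135, so φ₂ = -18.27°.
Δλ = atan2(sin θ sin δ cos φ₁, cos δ − sin φ₁ sin φ₂) = atan2(-0.4994, 0.4606) = -47.316°.
λ₂ = -58.192° − 47.316° = -105.51°.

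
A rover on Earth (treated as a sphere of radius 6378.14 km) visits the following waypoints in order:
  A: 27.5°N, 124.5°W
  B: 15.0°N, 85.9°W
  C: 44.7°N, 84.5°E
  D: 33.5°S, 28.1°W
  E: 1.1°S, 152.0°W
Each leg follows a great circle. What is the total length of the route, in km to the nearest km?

44819 km

Leg A→B: central angle 0.6614 rad, distance 4218.8 km.
Leg B→C: central angle 2.0885 rad, distance 13320.9 km.
Leg C→D: central angle 2.2345 rad, distance 14251.7 km.
Leg D→E: central angle 2.0425 rad, distance 13027.4 km.
Total: 4218.8 + 13320.9 + 14251.7 + 13027.4 ≈ 44819 km.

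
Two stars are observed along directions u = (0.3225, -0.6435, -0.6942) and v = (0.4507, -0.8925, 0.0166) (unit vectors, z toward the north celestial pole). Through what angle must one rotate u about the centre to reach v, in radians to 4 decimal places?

0.7839 rad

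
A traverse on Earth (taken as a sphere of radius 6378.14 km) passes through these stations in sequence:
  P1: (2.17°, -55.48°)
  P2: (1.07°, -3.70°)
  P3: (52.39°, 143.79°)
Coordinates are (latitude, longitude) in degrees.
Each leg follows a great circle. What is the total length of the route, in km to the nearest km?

Leg P1→P2: central angle 0.9035 rad, distance 5762.9 km.
Leg P2→P3: central angle 2.0941 rad, distance 13356.6 km.
Total: 5762.9 + 13356.6 ≈ 19119 km.

19119 km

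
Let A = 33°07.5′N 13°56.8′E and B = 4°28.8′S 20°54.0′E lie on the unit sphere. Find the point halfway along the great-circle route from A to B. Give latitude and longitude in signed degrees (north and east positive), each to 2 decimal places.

14.35°, 17.73°

The central angle between A and B is δ = 0.6663 rad.
With f = 0.5, the slerp weights are sin((1−f)δ)/sin δ = 0.5291 and sin(fδ)/sin δ = 0.5291.
Weighted sum of the unit vectors: (0.5291)·(0.8128,0.2018,0.5465) + (0.5291)·(0.9314,0.3556,-0.0781) = (0.9228, 0.2950, 0.2478).
Converting back: φ = atan2(z, √(x²+y²)) = 14.35°, λ = atan2(y, x) = 17.73°.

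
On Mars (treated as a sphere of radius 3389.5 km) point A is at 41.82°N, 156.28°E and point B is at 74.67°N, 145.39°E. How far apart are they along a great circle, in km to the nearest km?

In radians: φ₁ = 0.7299, φ₂ = 1.3032, Δλ = -10.890° = -0.1901 rad.
Haversine: a = sin²(Δφ/2) + cos φ₁ cos φ₂ sin²(Δλ/2) = 0.0800 + (0.7452)(0.2644)(0.0090) = 0.08173.
Central angle c = 2·arcsin(√a) = 0.57985 rad.
Distance = R·c = 3389.5 × 0.5798 ≈ 1965 km.

1965 km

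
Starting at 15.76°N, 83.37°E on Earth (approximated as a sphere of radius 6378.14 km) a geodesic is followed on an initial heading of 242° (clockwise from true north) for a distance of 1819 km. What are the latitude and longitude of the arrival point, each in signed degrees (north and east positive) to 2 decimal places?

Angular distance δ = d/R = 1819/6378.14 = 0.28519 rad; initial bearing θ = 4.2237 rad.
sin φ₂ = sin φ₁ cos δ + cos φ₁ sin δ cos θ = (0.2716)(0.9596) + (0.9624)(0.2813)(-0.4695) = 0.1335, so φ₂ = 7.67°.
Δλ = atan2(sin θ sin δ cos φ₁, cos δ − sin φ₁ sin φ₂) = atan2(-0.2391, 0.9233) = -14.516°.
λ₂ = 83.370° − 14.516° = 68.85°.

7.67°, 68.85°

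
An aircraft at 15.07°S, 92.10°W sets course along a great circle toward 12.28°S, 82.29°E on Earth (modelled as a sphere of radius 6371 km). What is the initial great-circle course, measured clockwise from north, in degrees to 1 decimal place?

Δλ = 174.390° = 3.0437 rad.
y = sin Δλ · cos φ₂ = (0.0978)(0.9771) = 0.0955
x = cos φ₁ sin φ₂ − sin φ₁ cos φ₂ cos Δλ = (0.9656)(-0.2127) − (-0.2600)(0.9771)(-0.9952) = -0.4582
θ = atan2(y, x) = 168.22°, so the bearing is 168.2°.

168.2°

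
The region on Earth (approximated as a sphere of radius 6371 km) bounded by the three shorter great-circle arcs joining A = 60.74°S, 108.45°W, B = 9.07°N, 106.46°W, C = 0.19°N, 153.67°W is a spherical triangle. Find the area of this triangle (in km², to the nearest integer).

23016962 km²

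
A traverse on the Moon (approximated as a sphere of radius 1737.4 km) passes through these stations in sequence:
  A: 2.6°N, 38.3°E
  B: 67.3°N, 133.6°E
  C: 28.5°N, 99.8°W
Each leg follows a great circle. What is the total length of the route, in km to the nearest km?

5030 km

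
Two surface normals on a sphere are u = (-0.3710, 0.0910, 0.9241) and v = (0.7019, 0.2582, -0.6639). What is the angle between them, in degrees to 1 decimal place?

u·v = -0.8504; |u| = 0.9999, |v| = 1.0000.
cos θ = (u·v)/(|u||v|) = -0.8504, so θ = 148.3°.

148.3°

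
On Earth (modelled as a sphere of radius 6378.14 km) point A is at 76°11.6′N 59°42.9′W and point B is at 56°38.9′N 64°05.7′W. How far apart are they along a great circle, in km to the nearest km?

2183 km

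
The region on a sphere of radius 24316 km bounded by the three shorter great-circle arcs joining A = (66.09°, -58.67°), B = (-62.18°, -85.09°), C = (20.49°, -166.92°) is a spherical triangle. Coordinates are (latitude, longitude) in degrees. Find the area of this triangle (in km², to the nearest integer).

Side lengths (central angles): a = 1.8209, b = 1.3683, c = 2.2642 rad; semiperimeter s = 2.7267.
By l'Huilier's theorem, tan(E/4) = √[tan(s/2) tan((s−a)/2) tan((s−b)/2) tan((s−c)/2)], giving spherical excess E = 2.3416 rad.
Area = E·R² = 2.3416 × (24316)² ≈ 1384519945 km².

1384519945 km²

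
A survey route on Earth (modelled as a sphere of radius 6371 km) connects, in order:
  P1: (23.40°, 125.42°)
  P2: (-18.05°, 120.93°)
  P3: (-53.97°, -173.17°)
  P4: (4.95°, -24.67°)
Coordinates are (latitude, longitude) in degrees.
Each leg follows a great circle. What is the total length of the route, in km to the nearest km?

Leg P1→P2: central angle 0.7275 rad, distance 4634.7 km.
Leg P2→P3: central angle 1.0714 rad, distance 6825.6 km.
Leg P3→P4: central angle 2.1766 rad, distance 13867.3 km.
Total: 4634.7 + 6825.6 + 13867.3 ≈ 25328 km.

25328 km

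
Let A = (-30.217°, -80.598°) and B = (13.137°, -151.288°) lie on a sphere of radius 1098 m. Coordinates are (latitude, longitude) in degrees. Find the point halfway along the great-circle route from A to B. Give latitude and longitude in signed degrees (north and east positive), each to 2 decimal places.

-10.42°, -118.37°

The central angle between A and B is δ = 1.4062 rad.
With f = 0.5, the slerp weights are sin((1−f)δ)/sin δ = 0.6554 and sin(fδ)/sin δ = 0.6554.
Weighted sum of the unit vectors: (0.6554)·(0.1412,-0.8525,-0.5033) + (0.6554)·(-0.8541,-0.4678,0.2273) = (-0.4673, -0.8654, -0.1809).
Converting back: φ = atan2(z, √(x²+y²)) = -10.42°, λ = atan2(y, x) = -118.37°.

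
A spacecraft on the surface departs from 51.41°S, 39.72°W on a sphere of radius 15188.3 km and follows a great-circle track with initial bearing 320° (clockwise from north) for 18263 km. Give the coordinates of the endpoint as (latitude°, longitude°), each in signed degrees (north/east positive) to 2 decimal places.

9.46°, -77.16°

Angular distance δ = d/R = 18263/15188.3 = 1.20244 rad; initial bearing θ = 5.5851 rad.
sin φ₂ = sin φ₁ cos δ + cos φ₁ sin δ cos θ = (-0.7816)(0.3601) + (0.6237)(0.9329)(0.7660) = 0.1643, so φ₂ = 9.46°.
Δλ = atan2(sin θ sin δ cos φ₁, cos δ − sin φ₁ sin φ₂) = atan2(-0.3740, 0.4885) = -37.440°.
λ₂ = -39.720° − 37.440° = -77.16°.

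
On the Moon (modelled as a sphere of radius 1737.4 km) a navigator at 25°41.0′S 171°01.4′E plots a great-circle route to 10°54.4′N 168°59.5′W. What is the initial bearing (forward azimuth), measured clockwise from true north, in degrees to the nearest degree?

With φ₁ = -0.4483, φ₂ = 0.1904, Δλ = 0.3488 rad, the forward-azimuth formula gives
θ = atan2( sin Δλ cos φ₂ , cos φ₁ sin φ₂ − sin φ₁ cos φ₂ cos Δλ ) = atan2(0.3356, 0.5705) = 30.47°.
So the initial bearing is 30°.

30°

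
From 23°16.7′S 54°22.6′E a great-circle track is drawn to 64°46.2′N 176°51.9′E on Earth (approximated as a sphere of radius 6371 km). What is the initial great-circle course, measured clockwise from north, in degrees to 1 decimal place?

25.9°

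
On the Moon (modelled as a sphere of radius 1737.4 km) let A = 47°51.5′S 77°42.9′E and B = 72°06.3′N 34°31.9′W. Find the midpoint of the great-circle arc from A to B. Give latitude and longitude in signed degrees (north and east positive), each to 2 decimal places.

The central angle between A and B is δ = 2.4713 rad.
With f = 0.5, the slerp weights are sin((1−f)δ)/sin δ = 1.5203 and sin(fδ)/sin δ = 1.5203.
Weighted sum of the unit vectors: (1.5203)·(0.1428,0.6556,-0.7415) + (1.5203)·(0.2531,-0.1742,0.9516) = (0.6019, 0.7319, 0.3195).
Converting back: φ = atan2(z, √(x²+y²)) = 18.63°, λ = atan2(y, x) = 50.57°.

18.63°, 50.57°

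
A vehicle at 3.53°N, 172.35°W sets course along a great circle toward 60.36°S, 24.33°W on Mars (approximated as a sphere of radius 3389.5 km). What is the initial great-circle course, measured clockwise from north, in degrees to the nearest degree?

Δλ = 148.020° = 2.5834 rad.
y = sin Δλ · cos φ₂ = (0.5296)(0.4945) = 0.2619
x = cos φ₁ sin φ₂ − sin φ₁ cos φ₂ cos Δλ = (0.9981)(-0.8691) − (0.0616)(0.4945)(-0.8482) = -0.8417
θ = atan2(y, x) = 162.71°, so the bearing is 163°.

163°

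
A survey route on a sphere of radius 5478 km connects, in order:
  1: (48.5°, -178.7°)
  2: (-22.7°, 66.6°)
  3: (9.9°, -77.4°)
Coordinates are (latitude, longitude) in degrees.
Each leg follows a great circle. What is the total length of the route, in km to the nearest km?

Leg 1→2: central angle 2.1465 rad, distance 11758.8 km.
Leg 2→3: central angle 2.5007 rad, distance 13699.0 km.
Total: 11758.8 + 13699.0 ≈ 25458 km.

25458 km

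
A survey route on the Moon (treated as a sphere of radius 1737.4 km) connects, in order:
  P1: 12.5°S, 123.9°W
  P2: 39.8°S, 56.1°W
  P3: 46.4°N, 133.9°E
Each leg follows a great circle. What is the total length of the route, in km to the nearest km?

7132 km

Leg P1→P2: central angle 1.1352 rad, distance 1972.3 km.
Leg P2→P3: central angle 2.9701 rad, distance 5160.2 km.
Total: 1972.3 + 5160.2 ≈ 7132 km.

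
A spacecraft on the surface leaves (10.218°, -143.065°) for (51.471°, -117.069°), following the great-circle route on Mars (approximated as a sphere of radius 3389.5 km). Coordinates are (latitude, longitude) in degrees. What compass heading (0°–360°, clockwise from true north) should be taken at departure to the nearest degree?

Δλ = 25.996° = 0.4537 rad.
y = sin Δλ · cos φ₂ = (0.4383)(0.6229) = 0.2730
x = cos φ₁ sin φ₂ − sin φ₁ cos φ₂ cos Δλ = (0.9841)(0.7823) − (0.1774)(0.6229)(0.8988) = 0.6706
θ = atan2(y, x) = 22.15°, so the bearing is 22°.

22°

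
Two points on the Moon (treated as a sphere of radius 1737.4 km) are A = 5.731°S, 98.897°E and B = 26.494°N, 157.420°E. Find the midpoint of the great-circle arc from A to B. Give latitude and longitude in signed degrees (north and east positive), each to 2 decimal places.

11.85°, 126.46°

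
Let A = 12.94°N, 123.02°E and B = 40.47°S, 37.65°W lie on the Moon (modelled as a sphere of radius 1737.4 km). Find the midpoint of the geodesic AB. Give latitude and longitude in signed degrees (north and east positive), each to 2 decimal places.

Central angle δ = 2.5773 rad. Interpolating on the sphere with fraction f = 0.5:
P = [sin((1−f)δ)·A + sin(fδ)·B] / sin δ = 1.7959·A + 1.7959·B in Cartesian coordinates,
giving P = (0.1279, 0.6330, -0.7635), i.e. latitude -49.77°, longitude 78.58°.

-49.77°, 78.58°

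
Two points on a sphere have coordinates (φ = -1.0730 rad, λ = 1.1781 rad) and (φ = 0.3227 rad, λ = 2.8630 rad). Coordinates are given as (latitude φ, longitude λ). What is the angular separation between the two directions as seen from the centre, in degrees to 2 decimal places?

109.28°

With latitudes φ₁ = -61.478°, φ₂ = 18.489° and longitude difference Δλ = 96.538°:
cos c = sin φ₁ sin φ₂ + cos φ₁ cos φ₂ cos Δλ = (-0.8786)(0.3171) + (0.4775)(0.9484)(-0.1139) = -0.33020,
so c = arccos(-0.33020) = 1.90731 rad.
So the angular separation is 109.28°.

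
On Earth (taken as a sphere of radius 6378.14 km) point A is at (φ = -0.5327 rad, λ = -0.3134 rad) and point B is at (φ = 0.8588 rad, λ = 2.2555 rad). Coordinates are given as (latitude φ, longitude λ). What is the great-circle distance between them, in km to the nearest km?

16591 km

Let φ₁ = -0.5327 rad, φ₂ = 0.8588 rad, and Δλ = 2.5689 rad.
cos c = sin φ₁ sin φ₂ + cos φ₁ cos φ₂ cos Δλ = (-0.5079)(0.7571) + (0.8614)(0.6533)(-0.8404) = -0.85750,
so c = arccos(-0.85750) = 2.60118 rad.
Distance = R·c = 6378.14 × 2.6012 ≈ 16591 km.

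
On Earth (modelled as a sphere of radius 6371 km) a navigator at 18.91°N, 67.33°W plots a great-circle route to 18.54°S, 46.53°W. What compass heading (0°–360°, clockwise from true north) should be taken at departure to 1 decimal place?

150.2°

With φ₁ = 0.3300, φ₂ = -0.3236, Δλ = 0.3630 rad, the forward-azimuth formula gives
θ = atan2( sin Δλ cos φ₂ , cos φ₁ sin φ₂ − sin φ₁ cos φ₂ cos Δλ ) = atan2(0.3367, -0.5880) = 150.21°.
So the initial bearing is 150.2°.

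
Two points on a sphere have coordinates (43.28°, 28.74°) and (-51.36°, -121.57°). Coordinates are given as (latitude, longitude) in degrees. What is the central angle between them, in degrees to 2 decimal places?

158.50°

Let φ₁ = 0.7554 rad, φ₂ = -0.8964 rad, and Δλ = -2.6234 rad.
cos c = sin φ₁ sin φ₂ + cos φ₁ cos φ₂ cos Δλ = (0.6856)(-0.7811) + (0.7280)(0.6244)(-0.8687) = -0.93039,
so c = arccos(-0.93039) = 2.76628 rad.
So the angular separation is 158.50°.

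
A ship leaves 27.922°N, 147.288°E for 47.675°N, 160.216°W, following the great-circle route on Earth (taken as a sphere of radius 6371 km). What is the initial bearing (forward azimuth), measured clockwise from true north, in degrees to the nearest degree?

With φ₁ = 0.4873, φ₂ = 0.8321, Δλ = 0.9162 rad, the forward-azimuth formula gives
θ = atan2( sin Δλ cos φ₂ , cos φ₁ sin φ₂ − sin φ₁ cos φ₂ cos Δλ ) = atan2(0.5342, 0.4613) = 49.19°.
So the initial bearing is 49°.

49°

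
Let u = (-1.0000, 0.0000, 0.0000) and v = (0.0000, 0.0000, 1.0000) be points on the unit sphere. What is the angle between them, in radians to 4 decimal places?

u·v = 0.0000; |u| = 1.0000, |v| = 1.0000.
cos θ = (u·v)/(|u||v|) = 0.0000, so θ = 1.5708 rad.

1.5708 rad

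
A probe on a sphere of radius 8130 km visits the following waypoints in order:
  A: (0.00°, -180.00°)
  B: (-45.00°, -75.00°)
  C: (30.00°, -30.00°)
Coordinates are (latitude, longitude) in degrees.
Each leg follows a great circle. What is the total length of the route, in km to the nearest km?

26391 km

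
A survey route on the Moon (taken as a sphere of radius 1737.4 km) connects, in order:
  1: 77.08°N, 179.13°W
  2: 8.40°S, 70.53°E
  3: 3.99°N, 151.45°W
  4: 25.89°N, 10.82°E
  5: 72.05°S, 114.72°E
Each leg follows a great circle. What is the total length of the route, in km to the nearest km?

15315 km

Leg 1→2: central angle 1.7919 rad, distance 3113.2 km.
Leg 2→3: central angle 2.4095 rad, distance 4186.3 km.
Leg 3→4: central angle 2.5400 rad, distance 4413.0 km.
Leg 4→5: central angle 2.0737 rad, distance 3602.9 km.
Total: 3113.2 + 4186.3 + 4413.0 + 3602.9 ≈ 15315 km.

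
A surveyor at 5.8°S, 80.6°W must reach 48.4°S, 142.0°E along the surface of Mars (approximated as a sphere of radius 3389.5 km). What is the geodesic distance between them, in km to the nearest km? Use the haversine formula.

6759 km

Let φ₁ = -0.1012 rad, φ₂ = -0.8447 rad, and Δλ = -2.3981 rad.
Haversine: a = sin²(Δφ/2) + cos φ₁ cos φ₂ sin²(Δλ/2) = 0.1320 + (0.9949)(0.6639)(0.8680) = 0.70532.
Central angle c = 2·arcsin(√a) = 1.99396 rad.
Distance = R·c = 3389.5 × 1.9940 ≈ 6759 km.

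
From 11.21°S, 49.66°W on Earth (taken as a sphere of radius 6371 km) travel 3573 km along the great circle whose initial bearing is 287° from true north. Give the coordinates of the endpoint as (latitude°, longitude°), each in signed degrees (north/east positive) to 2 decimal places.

-0.69°, -80.24°

Angular distance δ = d/R = 3573/6371 = 0.56082 rad; initial bearing θ = 5.0091 rad.
sin φ₂ = sin φ₁ cos δ + cos φ₁ sin δ cos θ = (-0.1944)(0.8468) + (0.9809)(0.5319)(0.2924) = -0.0121, so φ₂ = -0.69°.
Δλ = atan2(sin θ sin δ cos φ₁, cos δ − sin φ₁ sin φ₂) = atan2(-0.4989, 0.8445) = -30.576°.
λ₂ = -49.660° − 30.576° = -80.24°.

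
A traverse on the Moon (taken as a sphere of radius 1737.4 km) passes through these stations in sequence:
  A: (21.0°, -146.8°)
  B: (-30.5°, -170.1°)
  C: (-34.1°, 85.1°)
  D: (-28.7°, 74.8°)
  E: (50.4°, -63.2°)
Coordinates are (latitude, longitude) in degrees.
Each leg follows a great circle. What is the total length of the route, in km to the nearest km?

Leg A→B: central angle 0.9801 rad, distance 1702.9 km.
Leg B→C: central angle 1.4683 rad, distance 2551.1 km.
Leg C→D: central angle 0.1799 rad, distance 312.6 km.
Leg D→E: central angle 2.4743 rad, distance 4298.9 km.
Total: 1702.9 + 2551.1 + 312.6 + 4298.9 ≈ 8865 km.

8865 km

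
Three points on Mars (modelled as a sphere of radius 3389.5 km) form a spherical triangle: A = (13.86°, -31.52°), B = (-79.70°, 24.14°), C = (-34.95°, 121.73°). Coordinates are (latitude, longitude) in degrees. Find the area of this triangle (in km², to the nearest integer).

Side lengths (central angles): a = 0.9953, b = 2.5827, c = 1.7090 rad; semiperimeter s = 2.6435.
By l'Huilier's theorem, tan(E/4) = √[tan(s/2) tan((s−a)/2) tan((s−b)/2) tan((s−c)/2)], giving spherical excess E = 0.9997 rad.
Area = E·R² = 0.9997 × (3389.5)² ≈ 11485563 km².

11485563 km²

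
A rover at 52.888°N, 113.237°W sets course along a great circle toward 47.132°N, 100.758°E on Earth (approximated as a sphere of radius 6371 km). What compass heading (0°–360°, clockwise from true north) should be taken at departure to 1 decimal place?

336.9°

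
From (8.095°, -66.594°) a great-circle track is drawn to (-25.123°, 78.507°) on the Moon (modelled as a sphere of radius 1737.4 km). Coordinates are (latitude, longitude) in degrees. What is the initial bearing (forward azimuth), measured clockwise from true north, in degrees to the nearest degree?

121°

With φ₁ = 0.1413, φ₂ = -0.4385, Δλ = 2.5325 rad, the forward-azimuth formula gives
θ = atan2( sin Δλ cos φ₂ , cos φ₁ sin φ₂ − sin φ₁ cos φ₂ cos Δλ ) = atan2(0.5180, -0.3158) = 121.37°.
So the initial bearing is 121°.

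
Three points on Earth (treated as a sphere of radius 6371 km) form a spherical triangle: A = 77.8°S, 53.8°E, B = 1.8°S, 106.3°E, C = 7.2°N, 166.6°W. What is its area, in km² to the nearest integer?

64600559 km²

Side lengths (central angles): a = 1.5245, b = 1.8568, c = 1.4108 rad; semiperimeter s = 2.3961.
By l'Huilier's theorem, tan(E/4) = √[tan(s/2) tan((s−a)/2) tan((s−b)/2) tan((s−c)/2)], giving spherical excess E = 1.5916 rad.
Area = E·R² = 1.5916 × (6371)² ≈ 64600559 km².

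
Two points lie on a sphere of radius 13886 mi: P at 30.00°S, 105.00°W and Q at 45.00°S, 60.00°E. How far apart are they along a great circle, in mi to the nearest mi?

25148 mi

In radians: φ₁ = -0.5236, φ₂ = -0.7854, Δλ = 165.000° = 2.8798 rad.
cos c = sin φ₁ sin φ₂ + cos φ₁ cos φ₂ cos Δλ = (-0.5000)(-0.7071) + (0.8660)(0.7071)(-0.9659) = -0.23795,
so c = arccos(-0.23795) = 1.81105 rad.
Distance = R·c = 13886 × 1.8111 ≈ 25148 mi.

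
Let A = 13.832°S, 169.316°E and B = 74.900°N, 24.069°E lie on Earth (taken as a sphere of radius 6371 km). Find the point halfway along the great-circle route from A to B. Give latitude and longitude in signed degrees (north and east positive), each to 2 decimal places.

43.28°, 158.22°

The central angle between A and B is δ = 2.0249 rad.
With f = 0.5, the slerp weights are sin((1−f)δ)/sin δ = 0.9438 and sin(fδ)/sin δ = 0.9438.
Weighted sum of the unit vectors: (0.9438)·(-0.9542,0.1800,-0.2391) + (0.9438)·(0.2379,0.1062,0.9655) = (-0.6760, 0.2702, 0.6856).
Converting back: φ = atan2(z, √(x²+y²)) = 43.28°, λ = atan2(y, x) = 158.22°.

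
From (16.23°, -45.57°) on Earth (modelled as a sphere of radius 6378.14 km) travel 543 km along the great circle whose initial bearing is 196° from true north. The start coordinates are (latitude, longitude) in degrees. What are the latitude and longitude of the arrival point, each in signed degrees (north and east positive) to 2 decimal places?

Angular distance δ = d/R = 543/6378.14 = 0.08513 rad; initial bearing θ = 3.4208 rad.
sin φ₂ = sin φ₁ cos δ + cos φ₁ sin δ cos θ = (0.2795)(0.9964) + (0.9601)(0.0850)(-0.9613) = 0.2000, so φ₂ = 11.54°.
Δλ = atan2(sin θ sin δ cos φ₁, cos δ − sin φ₁ sin φ₂) = atan2(-0.0225, 0.9405) = -1.371°.
λ₂ = -45.570° − 1.371° = -46.94°.

11.54°, -46.94°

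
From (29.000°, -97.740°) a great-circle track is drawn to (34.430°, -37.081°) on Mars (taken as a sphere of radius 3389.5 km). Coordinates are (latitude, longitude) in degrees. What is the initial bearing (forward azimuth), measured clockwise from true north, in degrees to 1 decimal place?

67.4°

With φ₁ = 0.5061, φ₂ = 0.6009, Δλ = 1.0587 rad, the forward-azimuth formula gives
θ = atan2( sin Δλ cos φ₂ , cos φ₁ sin φ₂ − sin φ₁ cos φ₂ cos Δλ ) = atan2(0.7190, 0.2986) = 67.45°.
So the initial bearing is 67.4°.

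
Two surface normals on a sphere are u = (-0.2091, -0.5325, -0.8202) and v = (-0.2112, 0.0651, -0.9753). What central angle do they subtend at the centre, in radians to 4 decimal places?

0.6276 rad

u·v = 0.8094; |u| = 1.0000, |v| = 1.0000.
cos θ = (u·v)/(|u||v|) = 0.8094, so θ = 0.6276 rad.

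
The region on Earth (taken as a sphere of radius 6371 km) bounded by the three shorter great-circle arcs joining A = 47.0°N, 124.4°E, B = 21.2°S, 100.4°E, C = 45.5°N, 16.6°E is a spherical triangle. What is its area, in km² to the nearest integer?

40682436 km²

Side lengths (central angles): a = 1.7593, b = 1.1858, c = 1.2489 rad; semiperimeter s = 2.0970.
By l'Huilier's theorem, tan(E/4) = √[tan(s/2) tan((s−a)/2) tan((s−b)/2) tan((s−c)/2)], giving spherical excess E = 1.0023 rad.
Area = E·R² = 1.0023 × (6371)² ≈ 40682436 km².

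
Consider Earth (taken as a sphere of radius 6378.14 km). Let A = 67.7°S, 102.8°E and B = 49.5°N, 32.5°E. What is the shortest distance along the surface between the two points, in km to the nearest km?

In radians: φ₁ = -1.1816, φ₂ = 0.8639, Δλ = -70.300° = -1.2270 rad.
cos c = sin φ₁ sin φ₂ + cos φ₁ cos φ₂ cos Δλ = (-0.9252)(0.7604) + (0.3795)(0.6494)(0.3371) = -0.62046,
so c = arccos(-0.62046) = 2.24013 rad.
Distance = R·c = 6378.14 × 2.2401 ≈ 14288 km.

14288 km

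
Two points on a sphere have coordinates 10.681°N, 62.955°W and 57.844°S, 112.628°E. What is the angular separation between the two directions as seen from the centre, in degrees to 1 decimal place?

132.7°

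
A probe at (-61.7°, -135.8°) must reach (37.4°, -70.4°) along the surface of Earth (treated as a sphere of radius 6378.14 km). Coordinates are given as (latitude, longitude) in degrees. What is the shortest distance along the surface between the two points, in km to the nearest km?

Let φ₁ = -1.0769 rad, φ₂ = 0.6528 rad, and Δλ = 1.1414 rad.
cos c = sin φ₁ sin φ₂ + cos φ₁ cos φ₂ cos Δλ = (-0.8805)(0.6074) + (0.4741)(0.7944)(0.4163) = -0.37800,
so c = arccos(-0.37800) = 1.95843 rad.
Distance = R·c = 6378.14 × 1.9584 ≈ 12491 km.

12491 km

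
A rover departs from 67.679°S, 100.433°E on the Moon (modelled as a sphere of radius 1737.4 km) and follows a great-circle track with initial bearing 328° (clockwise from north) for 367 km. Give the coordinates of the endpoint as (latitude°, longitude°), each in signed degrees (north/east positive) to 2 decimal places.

-56.82°, 88.72°

Angular distance δ = d/R = 367/1737.4 = 0.21124 rad; initial bearing θ = 5.7247 rad.
sin φ₂ = sin φ₁ cos δ + cos φ₁ sin δ cos θ = (-0.9251)(0.9778) + (0.3798)(0.2097)(0.8480) = -0.8370, so φ₂ = -56.82°.
Δλ = atan2(sin θ sin δ cos φ₁, cos δ − sin φ₁ sin φ₂) = atan2(-0.0422, 0.2035) = -11.714°.
λ₂ = 100.433° − 11.714° = 88.72°.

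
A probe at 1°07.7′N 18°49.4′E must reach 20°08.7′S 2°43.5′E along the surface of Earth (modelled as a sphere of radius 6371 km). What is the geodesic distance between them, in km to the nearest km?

With latitudes φ₁ = 1.128°, φ₂ = -20.145° and longitude difference Δλ = -16.098°:
cos c = sin φ₁ sin φ₂ + cos φ₁ cos φ₂ cos Δλ = (0.0197)(-0.3444) + (0.9998)(0.9388)(0.9608) = 0.89505,
so c = arccos(0.89505) = 0.46225 rad.
Distance = R·c = 6371 × 0.4622 ≈ 2945 km.

2945 km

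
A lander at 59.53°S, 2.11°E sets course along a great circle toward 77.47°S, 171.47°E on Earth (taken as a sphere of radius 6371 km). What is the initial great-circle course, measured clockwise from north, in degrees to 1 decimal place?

176.6°

With φ₁ = -1.0390, φ₂ = -1.3521, Δλ = 2.9559 rad, the forward-azimuth formula gives
θ = atan2( sin Δλ cos φ₂ , cos φ₁ sin φ₂ − sin φ₁ cos φ₂ cos Δλ ) = atan2(0.0401, -0.6788) = 176.62°.
So the initial bearing is 176.6°.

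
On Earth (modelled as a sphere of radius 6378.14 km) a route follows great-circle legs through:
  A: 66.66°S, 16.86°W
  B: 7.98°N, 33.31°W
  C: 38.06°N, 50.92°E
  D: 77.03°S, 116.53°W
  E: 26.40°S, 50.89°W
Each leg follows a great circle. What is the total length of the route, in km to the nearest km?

39599 km

Leg A→B: central angle 1.3193 rad, distance 8414.9 km.
Leg B→C: central angle 1.4061 rad, distance 8968.1 km.
Leg C→D: central angle 2.4548 rad, distance 15656.8 km.
Leg D→E: central angle 1.0284 rad, distance 6559.1 km.
Total: 8414.9 + 8968.1 + 15656.8 + 6559.1 ≈ 39599 km.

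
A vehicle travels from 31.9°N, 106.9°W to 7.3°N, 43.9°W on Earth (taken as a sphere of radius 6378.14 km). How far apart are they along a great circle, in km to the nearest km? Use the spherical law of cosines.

With latitudes φ₁ = 31.900°, φ₂ = 7.300° and longitude difference Δλ = 63.000°:
cos c = sin φ₁ sin φ₂ + cos φ₁ cos φ₂ cos Δλ = (0.5284)(0.1271) + (0.8490)(0.9919)(0.4540) = 0.44945,
so c = arccos(0.44945) = 1.10465 rad.
Distance = R·c = 6378.14 × 1.1047 ≈ 7046 km.

7046 km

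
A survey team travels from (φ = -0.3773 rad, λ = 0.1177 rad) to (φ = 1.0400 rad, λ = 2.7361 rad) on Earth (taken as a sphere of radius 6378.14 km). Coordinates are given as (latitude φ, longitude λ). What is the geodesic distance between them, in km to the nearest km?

Let φ₁ = -0.3773 rad, φ₂ = 1.0400 rad, and Δλ = 2.6184 rad.
Haversine: a = sin²(Δφ/2) + cos φ₁ cos φ₂ sin²(Δλ/2) = 0.4236 + (0.9297)(0.5062)(0.9331) = 0.86269.
Central angle c = 2·arcsin(√a) = 2.38238 rad.
Distance = R·c = 6378.14 × 2.3824 ≈ 15195 km.

15195 km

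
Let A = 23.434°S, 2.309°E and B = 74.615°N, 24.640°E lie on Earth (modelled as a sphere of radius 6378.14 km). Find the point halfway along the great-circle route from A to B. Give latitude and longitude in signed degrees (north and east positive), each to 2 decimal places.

Central angle δ = 1.7297 rad. Interpolating on the sphere with fraction f = 0.5:
P = [sin((1−f)δ)·A + sin(fδ)·B] / sin δ = 0.7707·A + 0.7707·B in Cartesian coordinates,
giving P = (0.8924, 0.1137, 0.4366), i.e. latitude 25.89°, longitude 7.26°.

25.89°, 7.26°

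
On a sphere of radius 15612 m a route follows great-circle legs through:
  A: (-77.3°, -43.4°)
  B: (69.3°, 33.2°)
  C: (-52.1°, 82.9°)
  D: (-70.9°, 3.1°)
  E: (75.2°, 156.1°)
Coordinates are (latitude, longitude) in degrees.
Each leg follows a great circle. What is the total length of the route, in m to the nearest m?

133495 m

Leg A→B: central angle 2.6782 rad, distance 41812.3 m.
Leg B→C: central angle 2.2114 rad, distance 34524.8 m.
Leg C→D: central angle 0.6741 rad, distance 10524.8 m.
Leg D→E: central angle 2.9870 rad, distance 46633.1 m.
Total: 41812.3 + 34524.8 + 10524.8 + 46633.1 ≈ 133495 m.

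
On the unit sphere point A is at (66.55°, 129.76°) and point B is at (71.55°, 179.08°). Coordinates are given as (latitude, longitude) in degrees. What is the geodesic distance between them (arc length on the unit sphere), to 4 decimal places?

0.3100

In radians: φ₁ = 1.1615, φ₂ = 1.2488, Δλ = 49.320° = 0.8608 rad.
cos c = sin φ₁ sin φ₂ + cos φ₁ cos φ₂ cos Δλ = (0.9174)(0.9486) + (0.3979)(0.3165)(0.6518) = 0.95235,
so c = arccos(0.95235) = 0.30996 rad.
On the unit sphere the arc length equals the central angle: 0.3100.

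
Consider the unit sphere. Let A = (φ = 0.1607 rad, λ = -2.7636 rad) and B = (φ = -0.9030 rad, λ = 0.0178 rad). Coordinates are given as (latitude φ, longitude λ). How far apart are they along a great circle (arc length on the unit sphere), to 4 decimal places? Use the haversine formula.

In radians: φ₁ = 0.1607, φ₂ = -0.9030, Δλ = 159.362° = 2.7814 rad.
Haversine: a = sin²(Δφ/2) + cos φ₁ cos φ₂ sin²(Δλ/2) = 0.2572 + (0.9871)(0.6193)(0.9679) = 0.84884.
Central angle c = 2·arcsin(√a) = 2.34296 rad.
On the unit sphere the arc length equals the central angle: 2.3430.

2.3430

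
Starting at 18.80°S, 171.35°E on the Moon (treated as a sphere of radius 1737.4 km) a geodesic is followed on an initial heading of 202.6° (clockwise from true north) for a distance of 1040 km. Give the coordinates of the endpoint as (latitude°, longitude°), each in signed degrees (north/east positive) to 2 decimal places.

-49.35°, 151.94°

Angular distance δ = d/R = 1040/1737.4 = 0.59860 rad; initial bearing θ = 3.5360 rad.
sin φ₂ = sin φ₁ cos δ + cos φ₁ sin δ cos θ = (-0.3223)(0.8261) + (0.9466)(0.5635)(-0.9232) = -0.7587, so φ₂ = -49.35°.
Δλ = atan2(sin θ sin δ cos φ₁, cos δ − sin φ₁ sin φ₂) = atan2(-0.2050, 0.5816) = -19.415°.
λ₂ = 171.350° − 19.415° = 151.94°.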